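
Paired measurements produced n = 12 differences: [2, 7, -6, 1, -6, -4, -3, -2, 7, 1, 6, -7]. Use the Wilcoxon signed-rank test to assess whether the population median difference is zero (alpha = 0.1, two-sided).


Step 1: Drop any zero differences (none here) and take |d_i|.
|d| = [2, 7, 6, 1, 6, 4, 3, 2, 7, 1, 6, 7]
Step 2: Midrank |d_i| (ties get averaged ranks).
ranks: |2|->3.5, |7|->11, |6|->8, |1|->1.5, |6|->8, |4|->6, |3|->5, |2|->3.5, |7|->11, |1|->1.5, |6|->8, |7|->11
Step 3: Attach original signs; sum ranks with positive sign and with negative sign.
W+ = 3.5 + 11 + 1.5 + 11 + 1.5 + 8 = 36.5
W- = 8 + 8 + 6 + 5 + 3.5 + 11 = 41.5
(Check: W+ + W- = 78 should equal n(n+1)/2 = 78.)
Step 4: Test statistic W = min(W+, W-) = 36.5.
Step 5: Ties in |d|, so use the tie-corrected normal approximation.
        E[W] = n(n+1)/4 = 12*13/4 = 39.
        Tie groups: |d|=1 (t=2), |d|=2 (t=2), |d|=6 (t=3), |d|=7 (t=3); sum(t^3 - t) = 60.
        Var[W] = n(n+1)(2n+1)/24 - sum(t^3-t)/48 = 3900/24 - 60/48 = 161.25.
        z = (W - E[W]) / sqrt(Var[W]) = (36.5 - 39) / 12.6984 = -0.1969.
        Two-sided p = 2*Phi(z) = 0.843926.
Step 6: alpha = 0.1. fail to reject H0.

W+ = 36.5, W- = 41.5, W = min = 36.5, p = 0.843926, fail to reject H0.


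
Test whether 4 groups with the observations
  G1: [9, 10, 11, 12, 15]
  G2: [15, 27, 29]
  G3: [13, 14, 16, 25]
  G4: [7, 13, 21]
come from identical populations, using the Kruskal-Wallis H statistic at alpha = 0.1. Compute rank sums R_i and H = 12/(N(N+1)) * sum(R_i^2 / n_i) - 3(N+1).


Step 1: Combine all N = 15 observations and assign midranks.
sorted (value, group, rank): (7,G4,1), (9,G1,2), (10,G1,3), (11,G1,4), (12,G1,5), (13,G3,6.5), (13,G4,6.5), (14,G3,8), (15,G1,9.5), (15,G2,9.5), (16,G3,11), (21,G4,12), (25,G3,13), (27,G2,14), (29,G2,15)
Step 2: Sum ranks within each group.
R_1 = 23.5 (n_1 = 5)
R_2 = 38.5 (n_2 = 3)
R_3 = 38.5 (n_3 = 4)
R_4 = 19.5 (n_4 = 3)
Step 3: H = 12/(N(N+1)) * sum(R_i^2/n_i) - 3(N+1)
     = 12/(15*16) * (23.5^2/5 + 38.5^2/3 + 38.5^2/4 + 19.5^2/3) - 3*16
     = 0.050000 * 1101.85 - 48
     = 7.092292.
Step 4: Ties present; correction factor C = 1 - 12/(15^3 - 15) = 0.996429. Corrected H = 7.092292 / 0.996429 = 7.117712.
Step 5: Under H0, H ~ chi^2(3); p-value = 0.068239.
Step 6: alpha = 0.1. reject H0.

H = 7.1177, df = 3, p = 0.068239, reject H0.


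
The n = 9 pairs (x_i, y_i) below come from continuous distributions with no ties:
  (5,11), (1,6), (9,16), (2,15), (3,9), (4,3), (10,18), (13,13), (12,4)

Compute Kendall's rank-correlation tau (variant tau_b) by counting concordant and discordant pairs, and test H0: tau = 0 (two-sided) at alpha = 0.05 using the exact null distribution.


Step 1: Enumerate the 36 unordered pairs (i,j) with i<j and classify each by sign(x_j-x_i) * sign(y_j-y_i).
  (1,2):dx=-4,dy=-5->C; (1,3):dx=+4,dy=+5->C; (1,4):dx=-3,dy=+4->D; (1,5):dx=-2,dy=-2->C
  (1,6):dx=-1,dy=-8->C; (1,7):dx=+5,dy=+7->C; (1,8):dx=+8,dy=+2->C; (1,9):dx=+7,dy=-7->D
  (2,3):dx=+8,dy=+10->C; (2,4):dx=+1,dy=+9->C; (2,5):dx=+2,dy=+3->C; (2,6):dx=+3,dy=-3->D
  (2,7):dx=+9,dy=+12->C; (2,8):dx=+12,dy=+7->C; (2,9):dx=+11,dy=-2->D; (3,4):dx=-7,dy=-1->C
  (3,5):dx=-6,dy=-7->C; (3,6):dx=-5,dy=-13->C; (3,7):dx=+1,dy=+2->C; (3,8):dx=+4,dy=-3->D
  (3,9):dx=+3,dy=-12->D; (4,5):dx=+1,dy=-6->D; (4,6):dx=+2,dy=-12->D; (4,7):dx=+8,dy=+3->C
  (4,8):dx=+11,dy=-2->D; (4,9):dx=+10,dy=-11->D; (5,6):dx=+1,dy=-6->D; (5,7):dx=+7,dy=+9->C
  (5,8):dx=+10,dy=+4->C; (5,9):dx=+9,dy=-5->D; (6,7):dx=+6,dy=+15->C; (6,8):dx=+9,dy=+10->C
  (6,9):dx=+8,dy=+1->C; (7,8):dx=+3,dy=-5->D; (7,9):dx=+2,dy=-14->D; (8,9):dx=-1,dy=-9->C
Step 2: C = 22, D = 14, total pairs = 36.
Step 3: tau = (C - D)/(n(n-1)/2) = (22 - 14)/36 = 0.222222.
Step 4: Exact two-sided p-value (enumerate n! = 362880 permutations of y under H0): p = 0.476709.
Step 5: alpha = 0.05. fail to reject H0.

tau_b = 0.2222 (C=22, D=14), p = 0.476709, fail to reject H0.


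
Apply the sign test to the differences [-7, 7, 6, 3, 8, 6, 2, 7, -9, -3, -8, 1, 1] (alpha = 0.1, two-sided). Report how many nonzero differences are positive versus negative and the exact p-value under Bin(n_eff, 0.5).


Step 1: Discard zero differences. Original n = 13; n_eff = number of nonzero differences = 13.
Nonzero differences (with sign): -7, +7, +6, +3, +8, +6, +2, +7, -9, -3, -8, +1, +1
Step 2: Count signs: positive = 9, negative = 4.
Step 3: Under H0: P(positive) = 0.5, so the number of positives S ~ Bin(13, 0.5).
Step 4: Two-sided exact p-value = sum of Bin(13,0.5) probabilities at or below the observed probability = 0.266846.
Step 5: alpha = 0.1. fail to reject H0.

n_eff = 13, pos = 9, neg = 4, p = 0.266846, fail to reject H0.


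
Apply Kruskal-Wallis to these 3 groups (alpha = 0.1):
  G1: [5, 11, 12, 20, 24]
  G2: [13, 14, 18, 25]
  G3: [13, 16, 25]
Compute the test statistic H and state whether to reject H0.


Step 1: Combine all N = 12 observations and assign midranks.
sorted (value, group, rank): (5,G1,1), (11,G1,2), (12,G1,3), (13,G2,4.5), (13,G3,4.5), (14,G2,6), (16,G3,7), (18,G2,8), (20,G1,9), (24,G1,10), (25,G2,11.5), (25,G3,11.5)
Step 2: Sum ranks within each group.
R_1 = 25 (n_1 = 5)
R_2 = 30 (n_2 = 4)
R_3 = 23 (n_3 = 3)
Step 3: H = 12/(N(N+1)) * sum(R_i^2/n_i) - 3(N+1)
     = 12/(12*13) * (25^2/5 + 30^2/4 + 23^2/3) - 3*13
     = 0.076923 * 526.333 - 39
     = 1.487179.
Step 4: Ties present; correction factor C = 1 - 12/(12^3 - 12) = 0.993007. Corrected H = 1.487179 / 0.993007 = 1.497653.
Step 5: Under H0, H ~ chi^2(2); p-value = 0.472921.
Step 6: alpha = 0.1. fail to reject H0.

H = 1.4977, df = 2, p = 0.472921, fail to reject H0.


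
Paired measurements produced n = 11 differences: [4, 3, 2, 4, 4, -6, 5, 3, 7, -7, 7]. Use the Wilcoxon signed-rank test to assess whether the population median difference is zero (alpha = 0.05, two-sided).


Step 1: Drop any zero differences (none here) and take |d_i|.
|d| = [4, 3, 2, 4, 4, 6, 5, 3, 7, 7, 7]
Step 2: Midrank |d_i| (ties get averaged ranks).
ranks: |4|->5, |3|->2.5, |2|->1, |4|->5, |4|->5, |6|->8, |5|->7, |3|->2.5, |7|->10, |7|->10, |7|->10
Step 3: Attach original signs; sum ranks with positive sign and with negative sign.
W+ = 5 + 2.5 + 1 + 5 + 5 + 7 + 2.5 + 10 + 10 = 48
W- = 8 + 10 = 18
(Check: W+ + W- = 66 should equal n(n+1)/2 = 66.)
Step 4: Test statistic W = min(W+, W-) = 18.
Step 5: Ties in |d|, so use the tie-corrected normal approximation.
        E[W] = n(n+1)/4 = 11*12/4 = 33.
        Tie groups: |d|=3 (t=2), |d|=4 (t=3), |d|=7 (t=3); sum(t^3 - t) = 54.
        Var[W] = n(n+1)(2n+1)/24 - sum(t^3-t)/48 = 3036/24 - 54/48 = 125.375.
        z = (W - E[W]) / sqrt(Var[W]) = (18 - 33) / 11.1971 = -1.3396.
        Two-sided p = 2*Phi(z) = 0.180365.
Step 6: alpha = 0.05. fail to reject H0.

W+ = 48, W- = 18, W = min = 18, p = 0.180365, fail to reject H0.


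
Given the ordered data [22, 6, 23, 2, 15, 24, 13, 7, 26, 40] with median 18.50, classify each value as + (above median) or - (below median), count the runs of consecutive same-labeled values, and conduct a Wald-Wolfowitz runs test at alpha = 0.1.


Step 1: Compute median = 18.50; label A = above, B = below.
Labels in order: ABABBABBAA  (n_A = 5, n_B = 5)
Step 2: Count runs R = 7.
Step 3: Under H0 (random ordering), E[R] = 2*n_A*n_B/(n_A+n_B) + 1 = 2*5*5/10 + 1 = 6.0000.
        Var[R] = 2*n_A*n_B*(2*n_A*n_B - n_A - n_B) / ((n_A+n_B)^2 * (n_A+n_B-1)) = 2000/900 = 2.2222.
        SD[R] = 1.4907.
Step 4: Continuity-corrected z = (R - 0.5 - E[R]) / SD[R] = (7 - 0.5 - 6.0000) / 1.4907 = 0.3354.
Step 5: Two-sided p-value via normal approximation = 2*(1 - Phi(|z|)) = 0.737316.
Step 6: alpha = 0.1. fail to reject H0.

R = 7, z = 0.3354, p = 0.737316, fail to reject H0.


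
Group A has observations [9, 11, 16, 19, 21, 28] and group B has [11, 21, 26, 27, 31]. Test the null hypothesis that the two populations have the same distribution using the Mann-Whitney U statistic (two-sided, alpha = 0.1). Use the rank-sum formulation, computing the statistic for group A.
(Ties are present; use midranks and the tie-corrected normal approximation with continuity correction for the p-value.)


Step 1: Combine and sort all 11 observations; assign midranks.
sorted (value, group): (9,X), (11,X), (11,Y), (16,X), (19,X), (21,X), (21,Y), (26,Y), (27,Y), (28,X), (31,Y)
ranks: 9->1, 11->2.5, 11->2.5, 16->4, 19->5, 21->6.5, 21->6.5, 26->8, 27->9, 28->10, 31->11
Step 2: Rank sum for X: R1 = 1 + 2.5 + 4 + 5 + 6.5 + 10 = 29.
Step 3: U_X = R1 - n1(n1+1)/2 = 29 - 6*7/2 = 29 - 21 = 8.
       U_Y = n1*n2 - U_X = 30 - 8 = 22.
Step 4: Ties are present, so use the tie-corrected normal approximation (with continuity correction) for the p-value.
Step 5: p-value = 0.233197; compare to alpha = 0.1. fail to reject H0.

U_X = 8, p = 0.233197, fail to reject H0 at alpha = 0.1.


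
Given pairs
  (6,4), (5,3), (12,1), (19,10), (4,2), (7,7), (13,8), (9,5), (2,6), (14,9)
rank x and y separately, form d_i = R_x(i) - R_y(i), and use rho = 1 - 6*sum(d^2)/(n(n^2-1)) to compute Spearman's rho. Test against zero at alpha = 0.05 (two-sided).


Step 1: Rank x and y separately (midranks; no ties here).
rank(x): 6->4, 5->3, 12->7, 19->10, 4->2, 7->5, 13->8, 9->6, 2->1, 14->9
rank(y): 4->4, 3->3, 1->1, 10->10, 2->2, 7->7, 8->8, 5->5, 6->6, 9->9
Step 2: d_i = R_x(i) - R_y(i); compute d_i^2.
  (4-4)^2=0, (3-3)^2=0, (7-1)^2=36, (10-10)^2=0, (2-2)^2=0, (5-7)^2=4, (8-8)^2=0, (6-5)^2=1, (1-6)^2=25, (9-9)^2=0
sum(d^2) = 66.
Step 3: rho = 1 - 6*66 / (10*(10^2 - 1)) = 1 - 396/990 = 0.600000.
Step 4: Under H0, t = rho * sqrt((n-2)/(1-rho^2)) = 2.1213 ~ t(8).
Step 5: Two-sided p-value from the t-distribution with 8 df = 0.066688.
Step 6: alpha = 0.05. fail to reject H0.

rho = 0.6000, p = 0.066688, fail to reject H0 at alpha = 0.05.


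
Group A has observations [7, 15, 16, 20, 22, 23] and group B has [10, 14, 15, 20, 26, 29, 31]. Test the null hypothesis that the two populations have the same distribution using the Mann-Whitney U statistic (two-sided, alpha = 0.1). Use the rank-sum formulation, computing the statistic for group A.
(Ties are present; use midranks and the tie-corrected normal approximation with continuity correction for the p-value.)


Step 1: Combine and sort all 13 observations; assign midranks.
sorted (value, group): (7,X), (10,Y), (14,Y), (15,X), (15,Y), (16,X), (20,X), (20,Y), (22,X), (23,X), (26,Y), (29,Y), (31,Y)
ranks: 7->1, 10->2, 14->3, 15->4.5, 15->4.5, 16->6, 20->7.5, 20->7.5, 22->9, 23->10, 26->11, 29->12, 31->13
Step 2: Rank sum for X: R1 = 1 + 4.5 + 6 + 7.5 + 9 + 10 = 38.
Step 3: U_X = R1 - n1(n1+1)/2 = 38 - 6*7/2 = 38 - 21 = 17.
       U_Y = n1*n2 - U_X = 42 - 17 = 25.
Step 4: Ties are present, so use the tie-corrected normal approximation (with continuity correction) for the p-value.
Step 5: p-value = 0.616104; compare to alpha = 0.1. fail to reject H0.

U_X = 17, p = 0.616104, fail to reject H0 at alpha = 0.1.


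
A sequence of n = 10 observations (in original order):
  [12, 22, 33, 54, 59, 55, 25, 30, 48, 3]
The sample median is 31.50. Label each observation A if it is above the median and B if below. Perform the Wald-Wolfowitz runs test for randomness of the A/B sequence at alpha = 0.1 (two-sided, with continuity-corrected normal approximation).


Step 1: Compute median = 31.50; label A = above, B = below.
Labels in order: BBAAAABBAB  (n_A = 5, n_B = 5)
Step 2: Count runs R = 5.
Step 3: Under H0 (random ordering), E[R] = 2*n_A*n_B/(n_A+n_B) + 1 = 2*5*5/10 + 1 = 6.0000.
        Var[R] = 2*n_A*n_B*(2*n_A*n_B - n_A - n_B) / ((n_A+n_B)^2 * (n_A+n_B-1)) = 2000/900 = 2.2222.
        SD[R] = 1.4907.
Step 4: Continuity-corrected z = (R + 0.5 - E[R]) / SD[R] = (5 + 0.5 - 6.0000) / 1.4907 = -0.3354.
Step 5: Two-sided p-value via normal approximation = 2*(1 - Phi(|z|)) = 0.737316.
Step 6: alpha = 0.1. fail to reject H0.

R = 5, z = -0.3354, p = 0.737316, fail to reject H0.


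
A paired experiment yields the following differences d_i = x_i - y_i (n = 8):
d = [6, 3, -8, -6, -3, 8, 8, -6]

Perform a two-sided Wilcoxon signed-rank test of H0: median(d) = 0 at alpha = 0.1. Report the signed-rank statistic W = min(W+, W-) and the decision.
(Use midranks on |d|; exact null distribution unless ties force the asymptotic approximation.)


Step 1: Drop any zero differences (none here) and take |d_i|.
|d| = [6, 3, 8, 6, 3, 8, 8, 6]
Step 2: Midrank |d_i| (ties get averaged ranks).
ranks: |6|->4, |3|->1.5, |8|->7, |6|->4, |3|->1.5, |8|->7, |8|->7, |6|->4
Step 3: Attach original signs; sum ranks with positive sign and with negative sign.
W+ = 4 + 1.5 + 7 + 7 = 19.5
W- = 7 + 4 + 1.5 + 4 = 16.5
(Check: W+ + W- = 36 should equal n(n+1)/2 = 36.)
Step 4: Test statistic W = min(W+, W-) = 16.5.
Step 5: Ties in |d|, so use the tie-corrected normal approximation.
        E[W] = n(n+1)/4 = 8*9/4 = 18.
        Tie groups: |d|=3 (t=2), |d|=6 (t=3), |d|=8 (t=3); sum(t^3 - t) = 54.
        Var[W] = n(n+1)(2n+1)/24 - sum(t^3-t)/48 = 1224/24 - 54/48 = 49.875.
        z = (W - E[W]) / sqrt(Var[W]) = (16.5 - 18) / 7.0622 = -0.2124.
        Two-sided p = 2*Phi(z) = 0.831797.
Step 6: alpha = 0.1. fail to reject H0.

W+ = 19.5, W- = 16.5, W = min = 16.5, p = 0.831797, fail to reject H0.


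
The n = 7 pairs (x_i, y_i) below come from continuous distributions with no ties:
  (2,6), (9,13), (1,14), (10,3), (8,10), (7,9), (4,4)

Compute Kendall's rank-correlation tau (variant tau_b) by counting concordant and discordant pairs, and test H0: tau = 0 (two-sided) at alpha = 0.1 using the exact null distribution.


Step 1: Enumerate the 21 unordered pairs (i,j) with i<j and classify each by sign(x_j-x_i) * sign(y_j-y_i).
  (1,2):dx=+7,dy=+7->C; (1,3):dx=-1,dy=+8->D; (1,4):dx=+8,dy=-3->D; (1,5):dx=+6,dy=+4->C
  (1,6):dx=+5,dy=+3->C; (1,7):dx=+2,dy=-2->D; (2,3):dx=-8,dy=+1->D; (2,4):dx=+1,dy=-10->D
  (2,5):dx=-1,dy=-3->C; (2,6):dx=-2,dy=-4->C; (2,7):dx=-5,dy=-9->C; (3,4):dx=+9,dy=-11->D
  (3,5):dx=+7,dy=-4->D; (3,6):dx=+6,dy=-5->D; (3,7):dx=+3,dy=-10->D; (4,5):dx=-2,dy=+7->D
  (4,6):dx=-3,dy=+6->D; (4,7):dx=-6,dy=+1->D; (5,6):dx=-1,dy=-1->C; (5,7):dx=-4,dy=-6->C
  (6,7):dx=-3,dy=-5->C
Step 2: C = 9, D = 12, total pairs = 21.
Step 3: tau = (C - D)/(n(n-1)/2) = (9 - 12)/21 = -0.142857.
Step 4: Exact two-sided p-value (enumerate n! = 5040 permutations of y under H0): p = 0.772619.
Step 5: alpha = 0.1. fail to reject H0.

tau_b = -0.1429 (C=9, D=12), p = 0.772619, fail to reject H0.


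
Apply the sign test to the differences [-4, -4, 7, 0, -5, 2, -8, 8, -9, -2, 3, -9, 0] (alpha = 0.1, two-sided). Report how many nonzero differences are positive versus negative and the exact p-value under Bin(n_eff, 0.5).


Step 1: Discard zero differences. Original n = 13; n_eff = number of nonzero differences = 11.
Nonzero differences (with sign): -4, -4, +7, -5, +2, -8, +8, -9, -2, +3, -9
Step 2: Count signs: positive = 4, negative = 7.
Step 3: Under H0: P(positive) = 0.5, so the number of positives S ~ Bin(11, 0.5).
Step 4: Two-sided exact p-value = sum of Bin(11,0.5) probabilities at or below the observed probability = 0.548828.
Step 5: alpha = 0.1. fail to reject H0.

n_eff = 11, pos = 4, neg = 7, p = 0.548828, fail to reject H0.


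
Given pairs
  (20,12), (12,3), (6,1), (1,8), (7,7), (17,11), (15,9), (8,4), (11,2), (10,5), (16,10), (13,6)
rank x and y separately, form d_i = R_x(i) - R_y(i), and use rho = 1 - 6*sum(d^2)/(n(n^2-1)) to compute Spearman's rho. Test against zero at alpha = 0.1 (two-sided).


Step 1: Rank x and y separately (midranks; no ties here).
rank(x): 20->12, 12->7, 6->2, 1->1, 7->3, 17->11, 15->9, 8->4, 11->6, 10->5, 16->10, 13->8
rank(y): 12->12, 3->3, 1->1, 8->8, 7->7, 11->11, 9->9, 4->4, 2->2, 5->5, 10->10, 6->6
Step 2: d_i = R_x(i) - R_y(i); compute d_i^2.
  (12-12)^2=0, (7-3)^2=16, (2-1)^2=1, (1-8)^2=49, (3-7)^2=16, (11-11)^2=0, (9-9)^2=0, (4-4)^2=0, (6-2)^2=16, (5-5)^2=0, (10-10)^2=0, (8-6)^2=4
sum(d^2) = 102.
Step 3: rho = 1 - 6*102 / (12*(12^2 - 1)) = 1 - 612/1716 = 0.643357.
Step 4: Under H0, t = rho * sqrt((n-2)/(1-rho^2)) = 2.6575 ~ t(10).
Step 5: Two-sided p-value from the t-distribution with 10 df = 0.024003.
Step 6: alpha = 0.1. reject H0.

rho = 0.6434, p = 0.024003, reject H0 at alpha = 0.1.


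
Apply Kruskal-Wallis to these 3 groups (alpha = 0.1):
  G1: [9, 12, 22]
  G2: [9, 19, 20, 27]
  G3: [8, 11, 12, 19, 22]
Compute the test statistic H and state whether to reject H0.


Step 1: Combine all N = 12 observations and assign midranks.
sorted (value, group, rank): (8,G3,1), (9,G1,2.5), (9,G2,2.5), (11,G3,4), (12,G1,5.5), (12,G3,5.5), (19,G2,7.5), (19,G3,7.5), (20,G2,9), (22,G1,10.5), (22,G3,10.5), (27,G2,12)
Step 2: Sum ranks within each group.
R_1 = 18.5 (n_1 = 3)
R_2 = 31 (n_2 = 4)
R_3 = 28.5 (n_3 = 5)
Step 3: H = 12/(N(N+1)) * sum(R_i^2/n_i) - 3(N+1)
     = 12/(12*13) * (18.5^2/3 + 31^2/4 + 28.5^2/5) - 3*13
     = 0.076923 * 516.783 - 39
     = 0.752564.
Step 4: Ties present; correction factor C = 1 - 24/(12^3 - 12) = 0.986014. Corrected H = 0.752564 / 0.986014 = 0.763239.
Step 5: Under H0, H ~ chi^2(2); p-value = 0.682755.
Step 6: alpha = 0.1. fail to reject H0.

H = 0.7632, df = 2, p = 0.682755, fail to reject H0.


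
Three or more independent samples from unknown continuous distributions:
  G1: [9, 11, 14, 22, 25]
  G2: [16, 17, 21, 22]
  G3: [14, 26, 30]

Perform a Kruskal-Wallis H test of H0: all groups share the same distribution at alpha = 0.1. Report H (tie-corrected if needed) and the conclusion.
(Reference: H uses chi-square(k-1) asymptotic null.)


Step 1: Combine all N = 12 observations and assign midranks.
sorted (value, group, rank): (9,G1,1), (11,G1,2), (14,G1,3.5), (14,G3,3.5), (16,G2,5), (17,G2,6), (21,G2,7), (22,G1,8.5), (22,G2,8.5), (25,G1,10), (26,G3,11), (30,G3,12)
Step 2: Sum ranks within each group.
R_1 = 25 (n_1 = 5)
R_2 = 26.5 (n_2 = 4)
R_3 = 26.5 (n_3 = 3)
Step 3: H = 12/(N(N+1)) * sum(R_i^2/n_i) - 3(N+1)
     = 12/(12*13) * (25^2/5 + 26.5^2/4 + 26.5^2/3) - 3*13
     = 0.076923 * 534.646 - 39
     = 2.126603.
Step 4: Ties present; correction factor C = 1 - 12/(12^3 - 12) = 0.993007. Corrected H = 2.126603 / 0.993007 = 2.141579.
Step 5: Under H0, H ~ chi^2(2); p-value = 0.342738.
Step 6: alpha = 0.1. fail to reject H0.

H = 2.1416, df = 2, p = 0.342738, fail to reject H0.


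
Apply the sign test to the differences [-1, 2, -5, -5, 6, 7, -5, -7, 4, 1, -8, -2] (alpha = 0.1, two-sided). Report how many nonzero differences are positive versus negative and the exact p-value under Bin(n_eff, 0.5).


Step 1: Discard zero differences. Original n = 12; n_eff = number of nonzero differences = 12.
Nonzero differences (with sign): -1, +2, -5, -5, +6, +7, -5, -7, +4, +1, -8, -2
Step 2: Count signs: positive = 5, negative = 7.
Step 3: Under H0: P(positive) = 0.5, so the number of positives S ~ Bin(12, 0.5).
Step 4: Two-sided exact p-value = sum of Bin(12,0.5) probabilities at or below the observed probability = 0.774414.
Step 5: alpha = 0.1. fail to reject H0.

n_eff = 12, pos = 5, neg = 7, p = 0.774414, fail to reject H0.


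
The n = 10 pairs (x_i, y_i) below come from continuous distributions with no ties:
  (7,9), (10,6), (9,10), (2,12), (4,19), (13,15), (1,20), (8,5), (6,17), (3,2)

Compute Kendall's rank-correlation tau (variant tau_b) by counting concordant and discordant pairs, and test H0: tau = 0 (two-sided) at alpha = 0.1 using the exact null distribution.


Step 1: Enumerate the 45 unordered pairs (i,j) with i<j and classify each by sign(x_j-x_i) * sign(y_j-y_i).
  (1,2):dx=+3,dy=-3->D; (1,3):dx=+2,dy=+1->C; (1,4):dx=-5,dy=+3->D; (1,5):dx=-3,dy=+10->D
  (1,6):dx=+6,dy=+6->C; (1,7):dx=-6,dy=+11->D; (1,8):dx=+1,dy=-4->D; (1,9):dx=-1,dy=+8->D
  (1,10):dx=-4,dy=-7->C; (2,3):dx=-1,dy=+4->D; (2,4):dx=-8,dy=+6->D; (2,5):dx=-6,dy=+13->D
  (2,6):dx=+3,dy=+9->C; (2,7):dx=-9,dy=+14->D; (2,8):dx=-2,dy=-1->C; (2,9):dx=-4,dy=+11->D
  (2,10):dx=-7,dy=-4->C; (3,4):dx=-7,dy=+2->D; (3,5):dx=-5,dy=+9->D; (3,6):dx=+4,dy=+5->C
  (3,7):dx=-8,dy=+10->D; (3,8):dx=-1,dy=-5->C; (3,9):dx=-3,dy=+7->D; (3,10):dx=-6,dy=-8->C
  (4,5):dx=+2,dy=+7->C; (4,6):dx=+11,dy=+3->C; (4,7):dx=-1,dy=+8->D; (4,8):dx=+6,dy=-7->D
  (4,9):dx=+4,dy=+5->C; (4,10):dx=+1,dy=-10->D; (5,6):dx=+9,dy=-4->D; (5,7):dx=-3,dy=+1->D
  (5,8):dx=+4,dy=-14->D; (5,9):dx=+2,dy=-2->D; (5,10):dx=-1,dy=-17->C; (6,7):dx=-12,dy=+5->D
  (6,8):dx=-5,dy=-10->C; (6,9):dx=-7,dy=+2->D; (6,10):dx=-10,dy=-13->C; (7,8):dx=+7,dy=-15->D
  (7,9):dx=+5,dy=-3->D; (7,10):dx=+2,dy=-18->D; (8,9):dx=-2,dy=+12->D; (8,10):dx=-5,dy=-3->C
  (9,10):dx=-3,dy=-15->C
Step 2: C = 17, D = 28, total pairs = 45.
Step 3: tau = (C - D)/(n(n-1)/2) = (17 - 28)/45 = -0.244444.
Step 4: Exact two-sided p-value (enumerate n! = 3628800 permutations of y under H0): p = 0.380720.
Step 5: alpha = 0.1. fail to reject H0.

tau_b = -0.2444 (C=17, D=28), p = 0.380720, fail to reject H0.


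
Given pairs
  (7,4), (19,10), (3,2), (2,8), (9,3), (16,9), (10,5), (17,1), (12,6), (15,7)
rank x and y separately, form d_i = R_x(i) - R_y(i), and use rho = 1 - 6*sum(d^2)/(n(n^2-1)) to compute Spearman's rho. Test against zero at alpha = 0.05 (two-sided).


Step 1: Rank x and y separately (midranks; no ties here).
rank(x): 7->3, 19->10, 3->2, 2->1, 9->4, 16->8, 10->5, 17->9, 12->6, 15->7
rank(y): 4->4, 10->10, 2->2, 8->8, 3->3, 9->9, 5->5, 1->1, 6->6, 7->7
Step 2: d_i = R_x(i) - R_y(i); compute d_i^2.
  (3-4)^2=1, (10-10)^2=0, (2-2)^2=0, (1-8)^2=49, (4-3)^2=1, (8-9)^2=1, (5-5)^2=0, (9-1)^2=64, (6-6)^2=0, (7-7)^2=0
sum(d^2) = 116.
Step 3: rho = 1 - 6*116 / (10*(10^2 - 1)) = 1 - 696/990 = 0.296970.
Step 4: Under H0, t = rho * sqrt((n-2)/(1-rho^2)) = 0.8796 ~ t(8).
Step 5: Two-sided p-value from the t-distribution with 8 df = 0.404702.
Step 6: alpha = 0.05. fail to reject H0.

rho = 0.2970, p = 0.404702, fail to reject H0 at alpha = 0.05.


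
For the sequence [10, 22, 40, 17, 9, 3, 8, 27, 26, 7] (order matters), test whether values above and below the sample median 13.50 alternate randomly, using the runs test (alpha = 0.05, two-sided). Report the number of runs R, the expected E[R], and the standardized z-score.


Step 1: Compute median = 13.50; label A = above, B = below.
Labels in order: BAAABBBAAB  (n_A = 5, n_B = 5)
Step 2: Count runs R = 5.
Step 3: Under H0 (random ordering), E[R] = 2*n_A*n_B/(n_A+n_B) + 1 = 2*5*5/10 + 1 = 6.0000.
        Var[R] = 2*n_A*n_B*(2*n_A*n_B - n_A - n_B) / ((n_A+n_B)^2 * (n_A+n_B-1)) = 2000/900 = 2.2222.
        SD[R] = 1.4907.
Step 4: Continuity-corrected z = (R + 0.5 - E[R]) / SD[R] = (5 + 0.5 - 6.0000) / 1.4907 = -0.3354.
Step 5: Two-sided p-value via normal approximation = 2*(1 - Phi(|z|)) = 0.737316.
Step 6: alpha = 0.05. fail to reject H0.

R = 5, z = -0.3354, p = 0.737316, fail to reject H0.


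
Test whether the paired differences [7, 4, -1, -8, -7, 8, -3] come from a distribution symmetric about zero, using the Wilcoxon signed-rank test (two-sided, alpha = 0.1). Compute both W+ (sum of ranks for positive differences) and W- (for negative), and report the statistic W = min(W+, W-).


Step 1: Drop any zero differences (none here) and take |d_i|.
|d| = [7, 4, 1, 8, 7, 8, 3]
Step 2: Midrank |d_i| (ties get averaged ranks).
ranks: |7|->4.5, |4|->3, |1|->1, |8|->6.5, |7|->4.5, |8|->6.5, |3|->2
Step 3: Attach original signs; sum ranks with positive sign and with negative sign.
W+ = 4.5 + 3 + 6.5 = 14
W- = 1 + 6.5 + 4.5 + 2 = 14
(Check: W+ + W- = 28 should equal n(n+1)/2 = 28.)
Step 4: Test statistic W = min(W+, W-) = 14.
Step 5: Ties in |d|, so use the tie-corrected normal approximation.
        E[W] = n(n+1)/4 = 7*8/4 = 14.
        Tie groups: |d|=7 (t=2), |d|=8 (t=2); sum(t^3 - t) = 12.
        Var[W] = n(n+1)(2n+1)/24 - sum(t^3-t)/48 = 840/24 - 12/48 = 34.75.
        z = (W - E[W]) / sqrt(Var[W]) = (14 - 14) / 5.8949 = 0.0000.
        Two-sided p = 2*Phi(z) = 1.000000.
Step 6: alpha = 0.1. fail to reject H0.

W+ = 14, W- = 14, W = min = 14, p = 1.000000, fail to reject H0.


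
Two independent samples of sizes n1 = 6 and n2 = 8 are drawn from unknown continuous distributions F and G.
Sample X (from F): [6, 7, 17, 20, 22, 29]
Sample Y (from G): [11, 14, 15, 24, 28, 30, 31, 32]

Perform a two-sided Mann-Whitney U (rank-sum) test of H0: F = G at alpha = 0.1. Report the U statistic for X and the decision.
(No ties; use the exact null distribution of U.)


Step 1: Combine and sort all 14 observations; assign midranks.
sorted (value, group): (6,X), (7,X), (11,Y), (14,Y), (15,Y), (17,X), (20,X), (22,X), (24,Y), (28,Y), (29,X), (30,Y), (31,Y), (32,Y)
ranks: 6->1, 7->2, 11->3, 14->4, 15->5, 17->6, 20->7, 22->8, 24->9, 28->10, 29->11, 30->12, 31->13, 32->14
Step 2: Rank sum for X: R1 = 1 + 2 + 6 + 7 + 8 + 11 = 35.
Step 3: U_X = R1 - n1(n1+1)/2 = 35 - 6*7/2 = 35 - 21 = 14.
       U_Y = n1*n2 - U_X = 48 - 14 = 34.
Step 4: No ties, so the exact null distribution of U (based on enumerating the C(14,6) = 3003 equally likely rank assignments) gives the two-sided p-value.
Step 5: p-value = 0.228438; compare to alpha = 0.1. fail to reject H0.

U_X = 14, p = 0.228438, fail to reject H0 at alpha = 0.1.


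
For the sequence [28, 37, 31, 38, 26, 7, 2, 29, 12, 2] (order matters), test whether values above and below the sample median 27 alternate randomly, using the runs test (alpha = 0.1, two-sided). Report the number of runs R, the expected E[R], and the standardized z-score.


Step 1: Compute median = 27; label A = above, B = below.
Labels in order: AAAABBBABB  (n_A = 5, n_B = 5)
Step 2: Count runs R = 4.
Step 3: Under H0 (random ordering), E[R] = 2*n_A*n_B/(n_A+n_B) + 1 = 2*5*5/10 + 1 = 6.0000.
        Var[R] = 2*n_A*n_B*(2*n_A*n_B - n_A - n_B) / ((n_A+n_B)^2 * (n_A+n_B-1)) = 2000/900 = 2.2222.
        SD[R] = 1.4907.
Step 4: Continuity-corrected z = (R + 0.5 - E[R]) / SD[R] = (4 + 0.5 - 6.0000) / 1.4907 = -1.0062.
Step 5: Two-sided p-value via normal approximation = 2*(1 - Phi(|z|)) = 0.314305.
Step 6: alpha = 0.1. fail to reject H0.

R = 4, z = -1.0062, p = 0.314305, fail to reject H0.


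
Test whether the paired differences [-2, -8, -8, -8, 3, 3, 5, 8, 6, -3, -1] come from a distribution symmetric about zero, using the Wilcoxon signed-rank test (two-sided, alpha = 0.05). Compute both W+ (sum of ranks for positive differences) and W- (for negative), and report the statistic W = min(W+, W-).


Step 1: Drop any zero differences (none here) and take |d_i|.
|d| = [2, 8, 8, 8, 3, 3, 5, 8, 6, 3, 1]
Step 2: Midrank |d_i| (ties get averaged ranks).
ranks: |2|->2, |8|->9.5, |8|->9.5, |8|->9.5, |3|->4, |3|->4, |5|->6, |8|->9.5, |6|->7, |3|->4, |1|->1
Step 3: Attach original signs; sum ranks with positive sign and with negative sign.
W+ = 4 + 4 + 6 + 9.5 + 7 = 30.5
W- = 2 + 9.5 + 9.5 + 9.5 + 4 + 1 = 35.5
(Check: W+ + W- = 66 should equal n(n+1)/2 = 66.)
Step 4: Test statistic W = min(W+, W-) = 30.5.
Step 5: Ties in |d|, so use the tie-corrected normal approximation.
        E[W] = n(n+1)/4 = 11*12/4 = 33.
        Tie groups: |d|=3 (t=3), |d|=8 (t=4); sum(t^3 - t) = 84.
        Var[W] = n(n+1)(2n+1)/24 - sum(t^3-t)/48 = 3036/24 - 84/48 = 124.75.
        z = (W - E[W]) / sqrt(Var[W]) = (30.5 - 33) / 11.1692 = -0.2238.
        Two-sided p = 2*Phi(z) = 0.822889.
Step 6: alpha = 0.05. fail to reject H0.

W+ = 30.5, W- = 35.5, W = min = 30.5, p = 0.822889, fail to reject H0.


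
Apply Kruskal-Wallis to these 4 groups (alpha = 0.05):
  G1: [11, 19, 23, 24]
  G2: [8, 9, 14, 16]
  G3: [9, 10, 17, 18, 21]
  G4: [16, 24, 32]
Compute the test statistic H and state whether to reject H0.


Step 1: Combine all N = 16 observations and assign midranks.
sorted (value, group, rank): (8,G2,1), (9,G2,2.5), (9,G3,2.5), (10,G3,4), (11,G1,5), (14,G2,6), (16,G2,7.5), (16,G4,7.5), (17,G3,9), (18,G3,10), (19,G1,11), (21,G3,12), (23,G1,13), (24,G1,14.5), (24,G4,14.5), (32,G4,16)
Step 2: Sum ranks within each group.
R_1 = 43.5 (n_1 = 4)
R_2 = 17 (n_2 = 4)
R_3 = 37.5 (n_3 = 5)
R_4 = 38 (n_4 = 3)
Step 3: H = 12/(N(N+1)) * sum(R_i^2/n_i) - 3(N+1)
     = 12/(16*17) * (43.5^2/4 + 17^2/4 + 37.5^2/5 + 38^2/3) - 3*17
     = 0.044118 * 1307.9 - 51
     = 6.701287.
Step 4: Ties present; correction factor C = 1 - 18/(16^3 - 16) = 0.995588. Corrected H = 6.701287 / 0.995588 = 6.730982.
Step 5: Under H0, H ~ chi^2(3); p-value = 0.080985.
Step 6: alpha = 0.05. fail to reject H0.

H = 6.7310, df = 3, p = 0.080985, fail to reject H0.


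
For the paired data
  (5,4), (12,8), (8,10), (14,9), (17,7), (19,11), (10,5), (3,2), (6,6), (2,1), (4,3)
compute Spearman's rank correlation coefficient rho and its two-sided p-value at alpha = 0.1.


Step 1: Rank x and y separately (midranks; no ties here).
rank(x): 5->4, 12->8, 8->6, 14->9, 17->10, 19->11, 10->7, 3->2, 6->5, 2->1, 4->3
rank(y): 4->4, 8->8, 10->10, 9->9, 7->7, 11->11, 5->5, 2->2, 6->6, 1->1, 3->3
Step 2: d_i = R_x(i) - R_y(i); compute d_i^2.
  (4-4)^2=0, (8-8)^2=0, (6-10)^2=16, (9-9)^2=0, (10-7)^2=9, (11-11)^2=0, (7-5)^2=4, (2-2)^2=0, (5-6)^2=1, (1-1)^2=0, (3-3)^2=0
sum(d^2) = 30.
Step 3: rho = 1 - 6*30 / (11*(11^2 - 1)) = 1 - 180/1320 = 0.863636.
Step 4: Under H0, t = rho * sqrt((n-2)/(1-rho^2)) = 5.1395 ~ t(9).
Step 5: Two-sided p-value from the t-distribution with 9 df = 0.000612.
Step 6: alpha = 0.1. reject H0.

rho = 0.8636, p = 0.000612, reject H0 at alpha = 0.1.


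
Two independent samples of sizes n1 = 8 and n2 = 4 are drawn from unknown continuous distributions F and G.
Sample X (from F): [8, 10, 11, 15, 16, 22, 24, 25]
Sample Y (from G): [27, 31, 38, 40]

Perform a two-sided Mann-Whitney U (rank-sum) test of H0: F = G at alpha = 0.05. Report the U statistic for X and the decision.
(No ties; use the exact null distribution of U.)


Step 1: Combine and sort all 12 observations; assign midranks.
sorted (value, group): (8,X), (10,X), (11,X), (15,X), (16,X), (22,X), (24,X), (25,X), (27,Y), (31,Y), (38,Y), (40,Y)
ranks: 8->1, 10->2, 11->3, 15->4, 16->5, 22->6, 24->7, 25->8, 27->9, 31->10, 38->11, 40->12
Step 2: Rank sum for X: R1 = 1 + 2 + 3 + 4 + 5 + 6 + 7 + 8 = 36.
Step 3: U_X = R1 - n1(n1+1)/2 = 36 - 8*9/2 = 36 - 36 = 0.
       U_Y = n1*n2 - U_X = 32 - 0 = 32.
Step 4: No ties, so the exact null distribution of U (based on enumerating the C(12,8) = 495 equally likely rank assignments) gives the two-sided p-value.
Step 5: p-value = 0.004040; compare to alpha = 0.05. reject H0.

U_X = 0, p = 0.004040, reject H0 at alpha = 0.05.


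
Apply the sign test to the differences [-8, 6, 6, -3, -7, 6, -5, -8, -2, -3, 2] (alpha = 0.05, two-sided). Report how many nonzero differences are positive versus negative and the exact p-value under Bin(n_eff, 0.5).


Step 1: Discard zero differences. Original n = 11; n_eff = number of nonzero differences = 11.
Nonzero differences (with sign): -8, +6, +6, -3, -7, +6, -5, -8, -2, -3, +2
Step 2: Count signs: positive = 4, negative = 7.
Step 3: Under H0: P(positive) = 0.5, so the number of positives S ~ Bin(11, 0.5).
Step 4: Two-sided exact p-value = sum of Bin(11,0.5) probabilities at or below the observed probability = 0.548828.
Step 5: alpha = 0.05. fail to reject H0.

n_eff = 11, pos = 4, neg = 7, p = 0.548828, fail to reject H0.


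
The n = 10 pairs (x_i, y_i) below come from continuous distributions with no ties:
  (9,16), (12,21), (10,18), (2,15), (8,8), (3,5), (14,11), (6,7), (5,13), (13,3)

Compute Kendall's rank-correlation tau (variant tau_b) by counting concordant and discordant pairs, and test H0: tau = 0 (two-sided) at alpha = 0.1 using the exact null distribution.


Step 1: Enumerate the 45 unordered pairs (i,j) with i<j and classify each by sign(x_j-x_i) * sign(y_j-y_i).
  (1,2):dx=+3,dy=+5->C; (1,3):dx=+1,dy=+2->C; (1,4):dx=-7,dy=-1->C; (1,5):dx=-1,dy=-8->C
  (1,6):dx=-6,dy=-11->C; (1,7):dx=+5,dy=-5->D; (1,8):dx=-3,dy=-9->C; (1,9):dx=-4,dy=-3->C
  (1,10):dx=+4,dy=-13->D; (2,3):dx=-2,dy=-3->C; (2,4):dx=-10,dy=-6->C; (2,5):dx=-4,dy=-13->C
  (2,6):dx=-9,dy=-16->C; (2,7):dx=+2,dy=-10->D; (2,8):dx=-6,dy=-14->C; (2,9):dx=-7,dy=-8->C
  (2,10):dx=+1,dy=-18->D; (3,4):dx=-8,dy=-3->C; (3,5):dx=-2,dy=-10->C; (3,6):dx=-7,dy=-13->C
  (3,7):dx=+4,dy=-7->D; (3,8):dx=-4,dy=-11->C; (3,9):dx=-5,dy=-5->C; (3,10):dx=+3,dy=-15->D
  (4,5):dx=+6,dy=-7->D; (4,6):dx=+1,dy=-10->D; (4,7):dx=+12,dy=-4->D; (4,8):dx=+4,dy=-8->D
  (4,9):dx=+3,dy=-2->D; (4,10):dx=+11,dy=-12->D; (5,6):dx=-5,dy=-3->C; (5,7):dx=+6,dy=+3->C
  (5,8):dx=-2,dy=-1->C; (5,9):dx=-3,dy=+5->D; (5,10):dx=+5,dy=-5->D; (6,7):dx=+11,dy=+6->C
  (6,8):dx=+3,dy=+2->C; (6,9):dx=+2,dy=+8->C; (6,10):dx=+10,dy=-2->D; (7,8):dx=-8,dy=-4->C
  (7,9):dx=-9,dy=+2->D; (7,10):dx=-1,dy=-8->C; (8,9):dx=-1,dy=+6->D; (8,10):dx=+7,dy=-4->D
  (9,10):dx=+8,dy=-10->D
Step 2: C = 26, D = 19, total pairs = 45.
Step 3: tau = (C - D)/(n(n-1)/2) = (26 - 19)/45 = 0.155556.
Step 4: Exact two-sided p-value (enumerate n! = 3628800 permutations of y under H0): p = 0.600654.
Step 5: alpha = 0.1. fail to reject H0.

tau_b = 0.1556 (C=26, D=19), p = 0.600654, fail to reject H0.


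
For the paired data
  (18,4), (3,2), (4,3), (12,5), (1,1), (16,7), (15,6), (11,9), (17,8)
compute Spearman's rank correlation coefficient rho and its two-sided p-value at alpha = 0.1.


Step 1: Rank x and y separately (midranks; no ties here).
rank(x): 18->9, 3->2, 4->3, 12->5, 1->1, 16->7, 15->6, 11->4, 17->8
rank(y): 4->4, 2->2, 3->3, 5->5, 1->1, 7->7, 6->6, 9->9, 8->8
Step 2: d_i = R_x(i) - R_y(i); compute d_i^2.
  (9-4)^2=25, (2-2)^2=0, (3-3)^2=0, (5-5)^2=0, (1-1)^2=0, (7-7)^2=0, (6-6)^2=0, (4-9)^2=25, (8-8)^2=0
sum(d^2) = 50.
Step 3: rho = 1 - 6*50 / (9*(9^2 - 1)) = 1 - 300/720 = 0.583333.
Step 4: Under H0, t = rho * sqrt((n-2)/(1-rho^2)) = 1.9001 ~ t(7).
Step 5: Two-sided p-value from the t-distribution with 7 df = 0.099186.
Step 6: alpha = 0.1. reject H0.

rho = 0.5833, p = 0.099186, reject H0 at alpha = 0.1.


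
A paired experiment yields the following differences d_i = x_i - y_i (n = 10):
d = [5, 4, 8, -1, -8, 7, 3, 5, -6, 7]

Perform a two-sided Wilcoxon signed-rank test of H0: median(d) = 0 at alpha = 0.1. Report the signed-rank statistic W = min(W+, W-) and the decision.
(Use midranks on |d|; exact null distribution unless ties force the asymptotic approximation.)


Step 1: Drop any zero differences (none here) and take |d_i|.
|d| = [5, 4, 8, 1, 8, 7, 3, 5, 6, 7]
Step 2: Midrank |d_i| (ties get averaged ranks).
ranks: |5|->4.5, |4|->3, |8|->9.5, |1|->1, |8|->9.5, |7|->7.5, |3|->2, |5|->4.5, |6|->6, |7|->7.5
Step 3: Attach original signs; sum ranks with positive sign and with negative sign.
W+ = 4.5 + 3 + 9.5 + 7.5 + 2 + 4.5 + 7.5 = 38.5
W- = 1 + 9.5 + 6 = 16.5
(Check: W+ + W- = 55 should equal n(n+1)/2 = 55.)
Step 4: Test statistic W = min(W+, W-) = 16.5.
Step 5: Ties in |d|, so use the tie-corrected normal approximation.
        E[W] = n(n+1)/4 = 10*11/4 = 27.5.
        Tie groups: |d|=5 (t=2), |d|=7 (t=2), |d|=8 (t=2); sum(t^3 - t) = 18.
        Var[W] = n(n+1)(2n+1)/24 - sum(t^3-t)/48 = 2310/24 - 18/48 = 95.875.
        z = (W - E[W]) / sqrt(Var[W]) = (16.5 - 27.5) / 9.7916 = -1.1234.
        Two-sided p = 2*Phi(z) = 0.261262.
Step 6: alpha = 0.1. fail to reject H0.

W+ = 38.5, W- = 16.5, W = min = 16.5, p = 0.261262, fail to reject H0.


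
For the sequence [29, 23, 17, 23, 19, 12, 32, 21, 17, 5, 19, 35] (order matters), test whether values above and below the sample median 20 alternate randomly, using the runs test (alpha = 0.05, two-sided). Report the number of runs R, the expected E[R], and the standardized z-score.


Step 1: Compute median = 20; label A = above, B = below.
Labels in order: AABABBAABBBA  (n_A = 6, n_B = 6)
Step 2: Count runs R = 7.
Step 3: Under H0 (random ordering), E[R] = 2*n_A*n_B/(n_A+n_B) + 1 = 2*6*6/12 + 1 = 7.0000.
        Var[R] = 2*n_A*n_B*(2*n_A*n_B - n_A - n_B) / ((n_A+n_B)^2 * (n_A+n_B-1)) = 4320/1584 = 2.7273.
        SD[R] = 1.6514.
Step 4: R = E[R], so z = 0 with no continuity correction.
Step 5: Two-sided p-value via normal approximation = 2*(1 - Phi(|z|)) = 1.000000.
Step 6: alpha = 0.05. fail to reject H0.

R = 7, z = 0.0000, p = 1.000000, fail to reject H0.


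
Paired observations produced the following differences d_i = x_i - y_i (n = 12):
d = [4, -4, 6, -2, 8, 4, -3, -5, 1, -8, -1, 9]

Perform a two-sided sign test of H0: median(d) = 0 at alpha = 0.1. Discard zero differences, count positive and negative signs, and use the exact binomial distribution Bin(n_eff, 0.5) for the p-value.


Step 1: Discard zero differences. Original n = 12; n_eff = number of nonzero differences = 12.
Nonzero differences (with sign): +4, -4, +6, -2, +8, +4, -3, -5, +1, -8, -1, +9
Step 2: Count signs: positive = 6, negative = 6.
Step 3: Under H0: P(positive) = 0.5, so the number of positives S ~ Bin(12, 0.5).
Step 4: Two-sided exact p-value = sum of Bin(12,0.5) probabilities at or below the observed probability = 1.000000.
Step 5: alpha = 0.1. fail to reject H0.

n_eff = 12, pos = 6, neg = 6, p = 1.000000, fail to reject H0.


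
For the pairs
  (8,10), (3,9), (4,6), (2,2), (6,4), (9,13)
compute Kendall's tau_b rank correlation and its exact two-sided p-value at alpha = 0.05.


Step 1: Enumerate the 15 unordered pairs (i,j) with i<j and classify each by sign(x_j-x_i) * sign(y_j-y_i).
  (1,2):dx=-5,dy=-1->C; (1,3):dx=-4,dy=-4->C; (1,4):dx=-6,dy=-8->C; (1,5):dx=-2,dy=-6->C
  (1,6):dx=+1,dy=+3->C; (2,3):dx=+1,dy=-3->D; (2,4):dx=-1,dy=-7->C; (2,5):dx=+3,dy=-5->D
  (2,6):dx=+6,dy=+4->C; (3,4):dx=-2,dy=-4->C; (3,5):dx=+2,dy=-2->D; (3,6):dx=+5,dy=+7->C
  (4,5):dx=+4,dy=+2->C; (4,6):dx=+7,dy=+11->C; (5,6):dx=+3,dy=+9->C
Step 2: C = 12, D = 3, total pairs = 15.
Step 3: tau = (C - D)/(n(n-1)/2) = (12 - 3)/15 = 0.600000.
Step 4: Exact two-sided p-value (enumerate n! = 720 permutations of y under H0): p = 0.136111.
Step 5: alpha = 0.05. fail to reject H0.

tau_b = 0.6000 (C=12, D=3), p = 0.136111, fail to reject H0.


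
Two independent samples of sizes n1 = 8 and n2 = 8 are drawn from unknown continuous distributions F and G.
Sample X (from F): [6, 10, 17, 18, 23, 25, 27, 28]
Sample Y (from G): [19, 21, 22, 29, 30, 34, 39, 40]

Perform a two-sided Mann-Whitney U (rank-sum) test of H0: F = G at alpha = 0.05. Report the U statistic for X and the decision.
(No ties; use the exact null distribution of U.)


Step 1: Combine and sort all 16 observations; assign midranks.
sorted (value, group): (6,X), (10,X), (17,X), (18,X), (19,Y), (21,Y), (22,Y), (23,X), (25,X), (27,X), (28,X), (29,Y), (30,Y), (34,Y), (39,Y), (40,Y)
ranks: 6->1, 10->2, 17->3, 18->4, 19->5, 21->6, 22->7, 23->8, 25->9, 27->10, 28->11, 29->12, 30->13, 34->14, 39->15, 40->16
Step 2: Rank sum for X: R1 = 1 + 2 + 3 + 4 + 8 + 9 + 10 + 11 = 48.
Step 3: U_X = R1 - n1(n1+1)/2 = 48 - 8*9/2 = 48 - 36 = 12.
       U_Y = n1*n2 - U_X = 64 - 12 = 52.
Step 4: No ties, so the exact null distribution of U (based on enumerating the C(16,8) = 12870 equally likely rank assignments) gives the two-sided p-value.
Step 5: p-value = 0.037918; compare to alpha = 0.05. reject H0.

U_X = 12, p = 0.037918, reject H0 at alpha = 0.05.


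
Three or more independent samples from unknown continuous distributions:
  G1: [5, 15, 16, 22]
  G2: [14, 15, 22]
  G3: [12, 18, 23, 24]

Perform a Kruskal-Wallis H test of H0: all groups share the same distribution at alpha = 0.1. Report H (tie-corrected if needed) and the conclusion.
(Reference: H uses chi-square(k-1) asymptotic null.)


Step 1: Combine all N = 11 observations and assign midranks.
sorted (value, group, rank): (5,G1,1), (12,G3,2), (14,G2,3), (15,G1,4.5), (15,G2,4.5), (16,G1,6), (18,G3,7), (22,G1,8.5), (22,G2,8.5), (23,G3,10), (24,G3,11)
Step 2: Sum ranks within each group.
R_1 = 20 (n_1 = 4)
R_2 = 16 (n_2 = 3)
R_3 = 30 (n_3 = 4)
Step 3: H = 12/(N(N+1)) * sum(R_i^2/n_i) - 3(N+1)
     = 12/(11*12) * (20^2/4 + 16^2/3 + 30^2/4) - 3*12
     = 0.090909 * 410.333 - 36
     = 1.303030.
Step 4: Ties present; correction factor C = 1 - 12/(11^3 - 11) = 0.990909. Corrected H = 1.303030 / 0.990909 = 1.314985.
Step 5: Under H0, H ~ chi^2(2); p-value = 0.518149.
Step 6: alpha = 0.1. fail to reject H0.

H = 1.3150, df = 2, p = 0.518149, fail to reject H0.


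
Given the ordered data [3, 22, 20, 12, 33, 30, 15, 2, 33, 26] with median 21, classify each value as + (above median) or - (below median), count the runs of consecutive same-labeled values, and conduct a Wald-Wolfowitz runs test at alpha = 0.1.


Step 1: Compute median = 21; label A = above, B = below.
Labels in order: BABBAABBAA  (n_A = 5, n_B = 5)
Step 2: Count runs R = 6.
Step 3: Under H0 (random ordering), E[R] = 2*n_A*n_B/(n_A+n_B) + 1 = 2*5*5/10 + 1 = 6.0000.
        Var[R] = 2*n_A*n_B*(2*n_A*n_B - n_A - n_B) / ((n_A+n_B)^2 * (n_A+n_B-1)) = 2000/900 = 2.2222.
        SD[R] = 1.4907.
Step 4: R = E[R], so z = 0 with no continuity correction.
Step 5: Two-sided p-value via normal approximation = 2*(1 - Phi(|z|)) = 1.000000.
Step 6: alpha = 0.1. fail to reject H0.

R = 6, z = 0.0000, p = 1.000000, fail to reject H0.
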